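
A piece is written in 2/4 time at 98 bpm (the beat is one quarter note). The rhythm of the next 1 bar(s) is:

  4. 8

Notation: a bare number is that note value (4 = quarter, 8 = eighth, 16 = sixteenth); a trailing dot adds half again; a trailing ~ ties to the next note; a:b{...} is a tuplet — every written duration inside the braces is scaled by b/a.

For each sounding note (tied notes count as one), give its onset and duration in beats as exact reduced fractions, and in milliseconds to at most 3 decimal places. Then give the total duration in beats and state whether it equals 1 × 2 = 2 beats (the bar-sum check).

1) 0.0ms=0b +918.367ms=3/2b
2) 918.367ms=3/2b +306.122ms=1/2b
Σ=2b of 2 (98bpm 2/4) — PASS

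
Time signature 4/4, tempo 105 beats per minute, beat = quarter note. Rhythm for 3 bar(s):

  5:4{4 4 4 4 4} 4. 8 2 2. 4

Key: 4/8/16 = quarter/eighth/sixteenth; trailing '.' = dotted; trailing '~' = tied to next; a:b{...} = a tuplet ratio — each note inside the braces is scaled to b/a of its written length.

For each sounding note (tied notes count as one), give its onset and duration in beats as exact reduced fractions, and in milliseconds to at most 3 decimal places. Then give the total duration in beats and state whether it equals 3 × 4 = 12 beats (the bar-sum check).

1) 0.0ms=0b +457.143ms=4/5b
2) 457.143ms=4/5b +457.143ms=4/5b
3) 914.286ms=8/5b +457.143ms=4/5b
4) 1371.429ms=12/5b +457.143ms=4/5b
5) 1828.571ms=16/5b +457.143ms=4/5b
6) 2285.714ms=4b +857.143ms=3/2b
7) 3142.857ms=11/2b +285.714ms=1/2b
8) 3428.571ms=6b +1142.857ms=2b
9) 4571.429ms=8b +1714.286ms=3b
10) 6285.714ms=11b +571.429ms=1b
Σ=12b of 12 (105bpm 4/4) — PASS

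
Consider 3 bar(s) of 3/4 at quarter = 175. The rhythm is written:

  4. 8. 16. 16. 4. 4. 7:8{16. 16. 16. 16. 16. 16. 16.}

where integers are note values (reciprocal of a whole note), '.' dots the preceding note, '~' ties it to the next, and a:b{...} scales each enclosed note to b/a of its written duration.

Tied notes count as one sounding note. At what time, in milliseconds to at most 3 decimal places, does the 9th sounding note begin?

note 9 onset = 48/7b = 2351.02ms

1. 0.0ms @ 0 + 514.286ms (3/2)
2. 514.286ms @ 3/2 + 257.143ms (3/4)
3. 771.429ms @ 9/4 + 128.571ms (3/8)
4. 900.0ms @ 21/8 + 128.571ms (3/8)
5. 1028.571ms @ 3 + 514.286ms (3/2)
6. 1542.857ms @ 9/2 + 514.286ms (3/2)
7. 2057.143ms @ 6 + 146.939ms (3/7)
8. 2204.082ms @ 45/7 + 146.939ms (3/7)
9. 2351.02ms @ 48/7 + 146.939ms (3/7)
10. 2497.959ms @ 51/7 + 146.939ms (3/7)
11. 2644.898ms @ 54/7 + 146.939ms (3/7)
12. 2791.837ms @ 57/7 + 146.939ms (3/7)
13. 2938.776ms @ 60/7 + 146.939ms (3/7)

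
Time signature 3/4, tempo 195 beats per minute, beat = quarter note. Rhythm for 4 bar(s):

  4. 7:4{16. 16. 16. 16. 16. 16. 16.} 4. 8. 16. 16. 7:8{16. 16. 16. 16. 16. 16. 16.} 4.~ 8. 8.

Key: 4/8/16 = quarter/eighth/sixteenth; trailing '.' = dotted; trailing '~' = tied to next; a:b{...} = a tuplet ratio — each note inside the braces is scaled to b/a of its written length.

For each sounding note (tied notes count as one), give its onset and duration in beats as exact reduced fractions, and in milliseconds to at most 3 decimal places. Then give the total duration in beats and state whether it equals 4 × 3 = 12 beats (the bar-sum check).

1) 0.0ms=0b +461.538ms=3/2b
2) 461.538ms=3/2b +65.934ms=3/14b
3) 527.473ms=12/7b +65.934ms=3/14b
4) 593.407ms=27/14b +65.934ms=3/14b
5) 659.341ms=15/7b +65.934ms=3/14b
6) 725.275ms=33/14b +65.934ms=3/14b
7) 791.209ms=18/7b +65.934ms=3/14b
8) 857.143ms=39/14b +65.934ms=3/14b
9) 923.077ms=3b +461.538ms=3/2b
10) 1384.615ms=9/2b +230.769ms=3/4b
11) 1615.385ms=21/4b +115.385ms=3/8b
12) 1730.769ms=45/8b +115.385ms=3/8b
13) 1846.154ms=6b +131.868ms=3/7b
14) 1978.022ms=45/7b +131.868ms=3/7b
15) 2109.89ms=48/7b +131.868ms=3/7b
16) 2241.758ms=51/7b +131.868ms=3/7b
17) 2373.626ms=54/7b +131.868ms=3/7b
18) 2505.495ms=57/7b +131.868ms=3/7b
19) 2637.363ms=60/7b +131.868ms=3/7b
20) 2769.231ms=9b +692.308ms=9/4b
21) 3461.538ms=45/4b +230.769ms=3/4b
Σ=12b of 12 (195bpm 3/4) — PASS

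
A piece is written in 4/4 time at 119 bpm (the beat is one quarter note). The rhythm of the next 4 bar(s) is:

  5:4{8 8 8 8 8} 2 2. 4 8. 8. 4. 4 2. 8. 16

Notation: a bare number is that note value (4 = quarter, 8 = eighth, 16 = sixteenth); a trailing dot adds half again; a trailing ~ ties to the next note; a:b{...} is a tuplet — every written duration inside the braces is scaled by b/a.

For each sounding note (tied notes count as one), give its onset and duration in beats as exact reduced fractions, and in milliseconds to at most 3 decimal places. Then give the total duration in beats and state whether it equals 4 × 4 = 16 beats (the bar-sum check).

1) 0.0ms=0b +201.681ms=2/5b
2) 201.681ms=2/5b +201.681ms=2/5b
3) 403.361ms=4/5b +201.681ms=2/5b
4) 605.042ms=6/5b +201.681ms=2/5b
5) 806.723ms=8/5b +201.681ms=2/5b
6) 1008.403ms=2b +1008.403ms=2b
7) 2016.807ms=4b +1512.605ms=3b
8) 3529.412ms=7b +504.202ms=1b
9) 4033.613ms=8b +378.151ms=3/4b
10) 4411.765ms=35/4b +378.151ms=3/4b
11) 4789.916ms=19/2b +756.303ms=3/2b
12) 5546.218ms=11b +504.202ms=1b
13) 6050.42ms=12b +1512.605ms=3b
14) 7563.025ms=15b +378.151ms=3/4b
15) 7941.176ms=63/4b +126.05ms=1/4b
Σ=16b of 16 (119bpm 4/4) — PASS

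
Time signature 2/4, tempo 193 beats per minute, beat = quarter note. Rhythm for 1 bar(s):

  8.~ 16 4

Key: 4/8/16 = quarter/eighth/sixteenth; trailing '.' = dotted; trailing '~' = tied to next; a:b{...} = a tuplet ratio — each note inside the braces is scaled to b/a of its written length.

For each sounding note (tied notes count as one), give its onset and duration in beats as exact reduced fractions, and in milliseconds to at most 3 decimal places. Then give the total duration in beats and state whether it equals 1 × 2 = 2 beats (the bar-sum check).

1) 0.0ms=0b +310.881ms=1b
2) 310.881ms=1b +310.881ms=1b
Σ=2b of 2 (193bpm 2/4) — PASS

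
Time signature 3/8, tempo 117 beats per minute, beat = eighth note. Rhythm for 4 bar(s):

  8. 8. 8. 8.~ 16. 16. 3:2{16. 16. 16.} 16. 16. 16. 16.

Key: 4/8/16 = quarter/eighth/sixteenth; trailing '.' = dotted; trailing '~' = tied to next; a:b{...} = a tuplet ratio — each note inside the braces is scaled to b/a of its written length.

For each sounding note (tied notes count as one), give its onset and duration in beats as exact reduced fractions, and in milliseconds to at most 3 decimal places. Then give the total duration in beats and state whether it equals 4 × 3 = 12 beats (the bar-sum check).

1) 0.0ms=0b +769.231ms=3/2b
2) 769.231ms=3/2b +769.231ms=3/2b
3) 1538.462ms=3b +769.231ms=3/2b
4) 2307.692ms=9/2b +1153.846ms=9/4b
5) 3461.538ms=27/4b +384.615ms=3/4b
6) 3846.154ms=15/2b +256.41ms=1/2b
7) 4102.564ms=8b +256.41ms=1/2b
8) 4358.974ms=17/2b +256.41ms=1/2b
9) 4615.385ms=9b +384.615ms=3/4b
10) 5000.0ms=39/4b +384.615ms=3/4b
11) 5384.615ms=21/2b +384.615ms=3/4b
12) 5769.231ms=45/4b +384.615ms=3/4b
Σ=12b of 12 (117bpm 3/8) — PASS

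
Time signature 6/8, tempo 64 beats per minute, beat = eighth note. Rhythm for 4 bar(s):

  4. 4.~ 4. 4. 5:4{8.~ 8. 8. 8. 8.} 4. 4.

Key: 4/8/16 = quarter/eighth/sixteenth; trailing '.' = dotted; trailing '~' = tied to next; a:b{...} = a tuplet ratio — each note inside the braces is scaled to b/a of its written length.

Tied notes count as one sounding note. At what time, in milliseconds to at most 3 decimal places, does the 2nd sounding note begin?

note 2 onset = 3b = 2812.5ms

1. 0.0ms @ 0 + 2812.5ms (3)
2. 2812.5ms @ 3 + 5625.0ms (6)
3. 8437.5ms @ 9 + 2812.5ms (3)
4. 11250.0ms @ 12 + 2250.0ms (12/5)
5. 13500.0ms @ 72/5 + 1125.0ms (6/5)
6. 14625.0ms @ 78/5 + 1125.0ms (6/5)
7. 15750.0ms @ 84/5 + 1125.0ms (6/5)
8. 16875.0ms @ 18 + 2812.5ms (3)
9. 19687.5ms @ 21 + 2812.5ms (3)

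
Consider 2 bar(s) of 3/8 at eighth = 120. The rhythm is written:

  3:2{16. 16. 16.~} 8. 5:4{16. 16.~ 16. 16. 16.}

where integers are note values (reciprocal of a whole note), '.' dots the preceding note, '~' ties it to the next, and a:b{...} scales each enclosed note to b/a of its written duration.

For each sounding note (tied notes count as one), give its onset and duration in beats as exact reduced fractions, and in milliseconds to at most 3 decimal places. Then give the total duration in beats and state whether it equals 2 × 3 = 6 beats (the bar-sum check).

1) 0.0ms=0b +250.0ms=1/2b
2) 250.0ms=1/2b +250.0ms=1/2b
3) 500.0ms=1b +1000.0ms=2b
4) 1500.0ms=3b +300.0ms=3/5b
5) 1800.0ms=18/5b +600.0ms=6/5b
6) 2400.0ms=24/5b +300.0ms=3/5b
7) 2700.0ms=27/5b +300.0ms=3/5b
Σ=6b of 6 (120bpm 3/8) — PASS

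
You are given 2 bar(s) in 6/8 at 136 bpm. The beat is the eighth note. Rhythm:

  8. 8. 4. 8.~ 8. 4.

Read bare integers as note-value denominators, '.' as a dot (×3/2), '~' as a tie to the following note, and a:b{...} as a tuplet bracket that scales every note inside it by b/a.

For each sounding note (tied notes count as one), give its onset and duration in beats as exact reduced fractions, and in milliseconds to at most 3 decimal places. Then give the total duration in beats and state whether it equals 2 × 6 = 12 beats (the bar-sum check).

1) 0.0ms=0b +661.765ms=3/2b
2) 661.765ms=3/2b +661.765ms=3/2b
3) 1323.529ms=3b +1323.529ms=3b
4) 2647.059ms=6b +1323.529ms=3b
5) 3970.588ms=9b +1323.529ms=3b
Σ=12b of 12 (136bpm 6/8) — PASS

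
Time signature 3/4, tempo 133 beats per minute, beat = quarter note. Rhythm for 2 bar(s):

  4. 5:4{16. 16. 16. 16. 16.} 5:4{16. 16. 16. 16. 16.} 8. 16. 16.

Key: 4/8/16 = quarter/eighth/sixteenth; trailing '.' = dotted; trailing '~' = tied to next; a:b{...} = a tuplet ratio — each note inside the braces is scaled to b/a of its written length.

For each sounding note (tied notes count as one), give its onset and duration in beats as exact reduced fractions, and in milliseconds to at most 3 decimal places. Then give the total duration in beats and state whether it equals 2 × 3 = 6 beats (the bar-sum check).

1) 0.0ms=0b +676.692ms=3/2b
2) 676.692ms=3/2b +135.338ms=3/10b
3) 812.03ms=9/5b +135.338ms=3/10b
4) 947.368ms=21/10b +135.338ms=3/10b
5) 1082.707ms=12/5b +135.338ms=3/10b
6) 1218.045ms=27/10b +135.338ms=3/10b
7) 1353.383ms=3b +135.338ms=3/10b
8) 1488.722ms=33/10b +135.338ms=3/10b
9) 1624.06ms=18/5b +135.338ms=3/10b
10) 1759.398ms=39/10b +135.338ms=3/10b
11) 1894.737ms=21/5b +135.338ms=3/10b
12) 2030.075ms=9/2b +338.346ms=3/4b
13) 2368.421ms=21/4b +169.173ms=3/8b
14) 2537.594ms=45/8b +169.173ms=3/8b
Σ=6b of 6 (133bpm 3/4) — PASS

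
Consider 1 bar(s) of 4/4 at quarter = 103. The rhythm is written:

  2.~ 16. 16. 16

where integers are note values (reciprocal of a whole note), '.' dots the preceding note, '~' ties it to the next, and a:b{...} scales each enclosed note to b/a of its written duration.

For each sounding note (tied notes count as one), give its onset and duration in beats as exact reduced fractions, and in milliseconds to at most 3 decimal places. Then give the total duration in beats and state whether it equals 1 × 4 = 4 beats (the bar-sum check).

1) 0.0ms=0b +1966.019ms=27/8b
2) 1966.019ms=27/8b +218.447ms=3/8b
3) 2184.466ms=15/4b +145.631ms=1/4b
Σ=4b of 4 (103bpm 4/4) — PASS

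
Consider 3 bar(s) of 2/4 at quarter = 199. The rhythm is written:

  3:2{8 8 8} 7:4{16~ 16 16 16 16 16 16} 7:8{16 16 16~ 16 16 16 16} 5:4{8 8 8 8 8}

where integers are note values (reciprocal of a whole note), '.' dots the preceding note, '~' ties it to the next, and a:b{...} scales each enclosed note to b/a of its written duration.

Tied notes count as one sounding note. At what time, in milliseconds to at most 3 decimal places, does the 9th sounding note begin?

note 9 onset = 13/7b = 559.943ms

1. 0.0ms @ 0 + 100.503ms (1/3)
2. 100.503ms @ 1/3 + 100.503ms (1/3)
3. 201.005ms @ 2/3 + 100.503ms (1/3)
4. 301.508ms @ 1 + 86.145ms (2/7)
5. 387.653ms @ 9/7 + 43.073ms (1/7)
6. 430.725ms @ 10/7 + 43.073ms (1/7)
7. 473.798ms @ 11/7 + 43.073ms (1/7)
8. 516.87ms @ 12/7 + 43.073ms (1/7)
9. 559.943ms @ 13/7 + 43.073ms (1/7)
10. 603.015ms @ 2 + 86.145ms (2/7)
11. 689.16ms @ 16/7 + 86.145ms (2/7)
12. 775.305ms @ 18/7 + 172.29ms (4/7)
13. 947.595ms @ 22/7 + 86.145ms (2/7)
14. 1033.74ms @ 24/7 + 86.145ms (2/7)
15. 1119.885ms @ 26/7 + 86.145ms (2/7)
16. 1206.03ms @ 4 + 120.603ms (2/5)
17. 1326.633ms @ 22/5 + 120.603ms (2/5)
18. 1447.236ms @ 24/5 + 120.603ms (2/5)
19. 1567.839ms @ 26/5 + 120.603ms (2/5)
20. 1688.442ms @ 28/5 + 120.603ms (2/5)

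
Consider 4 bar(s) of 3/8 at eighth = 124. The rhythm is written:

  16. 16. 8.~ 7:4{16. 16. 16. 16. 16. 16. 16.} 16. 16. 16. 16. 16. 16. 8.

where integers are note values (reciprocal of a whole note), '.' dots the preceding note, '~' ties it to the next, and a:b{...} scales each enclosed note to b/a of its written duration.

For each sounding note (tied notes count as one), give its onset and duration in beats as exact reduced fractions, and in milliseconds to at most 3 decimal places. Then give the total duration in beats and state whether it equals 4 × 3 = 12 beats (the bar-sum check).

1) 0.0ms=0b +362.903ms=3/4b
2) 362.903ms=3/4b +362.903ms=3/4b
3) 725.806ms=3/2b +933.18ms=27/14b
4) 1658.986ms=24/7b +207.373ms=3/7b
5) 1866.359ms=27/7b +207.373ms=3/7b
6) 2073.733ms=30/7b +207.373ms=3/7b
7) 2281.106ms=33/7b +207.373ms=3/7b
8) 2488.479ms=36/7b +207.373ms=3/7b
9) 2695.853ms=39/7b +207.373ms=3/7b
10) 2903.226ms=6b +362.903ms=3/4b
11) 3266.129ms=27/4b +362.903ms=3/4b
12) 3629.032ms=15/2b +362.903ms=3/4b
13) 3991.935ms=33/4b +362.903ms=3/4b
14) 4354.839ms=9b +362.903ms=3/4b
15) 4717.742ms=39/4b +362.903ms=3/4b
16) 5080.645ms=21/2b +725.806ms=3/2b
Σ=12b of 12 (124bpm 3/8) — PASS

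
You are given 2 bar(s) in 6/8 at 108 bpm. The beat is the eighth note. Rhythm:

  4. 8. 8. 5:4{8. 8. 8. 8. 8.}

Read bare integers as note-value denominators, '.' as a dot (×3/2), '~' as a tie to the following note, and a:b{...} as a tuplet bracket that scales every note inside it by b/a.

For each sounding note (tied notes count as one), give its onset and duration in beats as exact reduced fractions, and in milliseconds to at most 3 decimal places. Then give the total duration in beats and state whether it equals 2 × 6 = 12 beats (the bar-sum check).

1) 0.0ms=0b +1666.667ms=3b
2) 1666.667ms=3b +833.333ms=3/2b
3) 2500.0ms=9/2b +833.333ms=3/2b
4) 3333.333ms=6b +666.667ms=6/5b
5) 4000.0ms=36/5b +666.667ms=6/5b
6) 4666.667ms=42/5b +666.667ms=6/5b
7) 5333.333ms=48/5b +666.667ms=6/5b
8) 6000.0ms=54/5b +666.667ms=6/5b
Σ=12b of 12 (108bpm 6/8) — PASS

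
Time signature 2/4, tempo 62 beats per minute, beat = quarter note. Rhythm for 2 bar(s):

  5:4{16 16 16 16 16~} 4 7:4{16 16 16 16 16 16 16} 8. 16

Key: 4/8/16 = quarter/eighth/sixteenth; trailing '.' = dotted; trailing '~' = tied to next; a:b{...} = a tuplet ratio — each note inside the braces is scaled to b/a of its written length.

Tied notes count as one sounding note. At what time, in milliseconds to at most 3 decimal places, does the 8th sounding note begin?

1. 0.0ms @ 0 + 193.548ms (1/5)
2. 193.548ms @ 1/5 + 193.548ms (1/5)
3. 387.097ms @ 2/5 + 193.548ms (1/5)
4. 580.645ms @ 3/5 + 193.548ms (1/5)
5. 774.194ms @ 4/5 + 1161.29ms (6/5)
6. 1935.484ms @ 2 + 138.249ms (1/7)
7. 2073.733ms @ 15/7 + 138.249ms (1/7)
8. 2211.982ms @ 16/7 + 138.249ms (1/7)
9. 2350.23ms @ 17/7 + 138.249ms (1/7)
10. 2488.479ms @ 18/7 + 138.249ms (1/7)
11. 2626.728ms @ 19/7 + 138.249ms (1/7)
12. 2764.977ms @ 20/7 + 138.249ms (1/7)
13. 2903.226ms @ 3 + 725.806ms (3/4)
14. 3629.032ms @ 15/4 + 241.935ms (1/4)

note 8 onset = 16/7b = 2211.982ms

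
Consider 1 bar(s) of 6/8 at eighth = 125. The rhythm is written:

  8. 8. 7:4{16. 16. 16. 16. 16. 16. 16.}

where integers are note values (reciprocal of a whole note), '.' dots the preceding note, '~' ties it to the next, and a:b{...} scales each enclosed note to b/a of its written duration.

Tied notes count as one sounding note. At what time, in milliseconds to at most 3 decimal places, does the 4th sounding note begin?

1. 0.0ms @ 0 + 720.0ms (3/2)
2. 720.0ms @ 3/2 + 720.0ms (3/2)
3. 1440.0ms @ 3 + 205.714ms (3/7)
4. 1645.714ms @ 24/7 + 205.714ms (3/7)
5. 1851.429ms @ 27/7 + 205.714ms (3/7)
6. 2057.143ms @ 30/7 + 205.714ms (3/7)
7. 2262.857ms @ 33/7 + 205.714ms (3/7)
8. 2468.571ms @ 36/7 + 205.714ms (3/7)
9. 2674.286ms @ 39/7 + 205.714ms (3/7)

note 4 onset = 24/7b = 1645.714ms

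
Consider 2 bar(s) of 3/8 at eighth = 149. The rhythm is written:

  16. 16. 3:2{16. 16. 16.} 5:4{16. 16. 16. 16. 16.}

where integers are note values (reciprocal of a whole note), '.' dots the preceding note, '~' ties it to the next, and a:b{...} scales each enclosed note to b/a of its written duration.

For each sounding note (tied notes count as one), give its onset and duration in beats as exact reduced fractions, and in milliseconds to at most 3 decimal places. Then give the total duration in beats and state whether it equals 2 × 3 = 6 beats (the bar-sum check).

1) 0.0ms=0b +302.013ms=3/4b
2) 302.013ms=3/4b +302.013ms=3/4b
3) 604.027ms=3/2b +201.342ms=1/2b
4) 805.369ms=2b +201.342ms=1/2b
5) 1006.711ms=5/2b +201.342ms=1/2b
6) 1208.054ms=3b +241.611ms=3/5b
7) 1449.664ms=18/5b +241.611ms=3/5b
8) 1691.275ms=21/5b +241.611ms=3/5b
9) 1932.886ms=24/5b +241.611ms=3/5b
10) 2174.497ms=27/5b +241.611ms=3/5b
Σ=6b of 6 (149bpm 3/8) — PASS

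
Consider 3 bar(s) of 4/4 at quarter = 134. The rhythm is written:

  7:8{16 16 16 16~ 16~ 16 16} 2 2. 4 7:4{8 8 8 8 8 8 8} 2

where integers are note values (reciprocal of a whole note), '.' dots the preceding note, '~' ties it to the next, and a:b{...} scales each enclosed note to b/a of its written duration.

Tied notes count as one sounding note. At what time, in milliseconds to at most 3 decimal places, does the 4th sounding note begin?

1. 0.0ms @ 0 + 127.932ms (2/7)
2. 127.932ms @ 2/7 + 127.932ms (2/7)
3. 255.864ms @ 4/7 + 127.932ms (2/7)
4. 383.795ms @ 6/7 + 383.795ms (6/7)
5. 767.591ms @ 12/7 + 127.932ms (2/7)
6. 895.522ms @ 2 + 895.522ms (2)
7. 1791.045ms @ 4 + 1343.284ms (3)
8. 3134.328ms @ 7 + 447.761ms (1)
9. 3582.09ms @ 8 + 127.932ms (2/7)
10. 3710.021ms @ 58/7 + 127.932ms (2/7)
11. 3837.953ms @ 60/7 + 127.932ms (2/7)
12. 3965.885ms @ 62/7 + 127.932ms (2/7)
13. 4093.817ms @ 64/7 + 127.932ms (2/7)
14. 4221.748ms @ 66/7 + 127.932ms (2/7)
15. 4349.68ms @ 68/7 + 127.932ms (2/7)
16. 4477.612ms @ 10 + 895.522ms (2)

note 4 onset = 6/7b = 383.795ms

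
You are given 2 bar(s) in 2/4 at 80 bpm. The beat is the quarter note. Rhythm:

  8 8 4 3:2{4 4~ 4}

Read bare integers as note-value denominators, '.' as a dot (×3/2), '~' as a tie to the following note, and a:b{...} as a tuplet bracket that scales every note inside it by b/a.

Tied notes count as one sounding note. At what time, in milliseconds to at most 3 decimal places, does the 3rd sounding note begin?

1. 0.0ms @ 0 + 375.0ms (1/2)
2. 375.0ms @ 1/2 + 375.0ms (1/2)
3. 750.0ms @ 1 + 750.0ms (1)
4. 1500.0ms @ 2 + 500.0ms (2/3)
5. 2000.0ms @ 8/3 + 1000.0ms (4/3)

note 3 onset = 1b = 750.0ms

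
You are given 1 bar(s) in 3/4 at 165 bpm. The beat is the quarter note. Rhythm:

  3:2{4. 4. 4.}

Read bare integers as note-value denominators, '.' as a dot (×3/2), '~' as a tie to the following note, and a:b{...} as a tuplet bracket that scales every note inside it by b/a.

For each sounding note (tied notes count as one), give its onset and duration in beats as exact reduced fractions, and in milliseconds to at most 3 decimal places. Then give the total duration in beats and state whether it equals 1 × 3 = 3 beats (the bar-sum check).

1) 0.0ms=0b +363.636ms=1b
2) 363.636ms=1b +363.636ms=1b
3) 727.273ms=2b +363.636ms=1b
Σ=3b of 3 (165bpm 3/4) — PASS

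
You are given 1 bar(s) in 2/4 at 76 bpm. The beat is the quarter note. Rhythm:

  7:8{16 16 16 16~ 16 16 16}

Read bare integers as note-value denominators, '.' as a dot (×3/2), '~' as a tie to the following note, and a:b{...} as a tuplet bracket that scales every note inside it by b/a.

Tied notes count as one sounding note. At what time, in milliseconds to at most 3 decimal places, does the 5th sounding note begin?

1. 0.0ms @ 0 + 225.564ms (2/7)
2. 225.564ms @ 2/7 + 225.564ms (2/7)
3. 451.128ms @ 4/7 + 225.564ms (2/7)
4. 676.692ms @ 6/7 + 451.128ms (4/7)
5. 1127.82ms @ 10/7 + 225.564ms (2/7)
6. 1353.383ms @ 12/7 + 225.564ms (2/7)

note 5 onset = 10/7b = 1127.82ms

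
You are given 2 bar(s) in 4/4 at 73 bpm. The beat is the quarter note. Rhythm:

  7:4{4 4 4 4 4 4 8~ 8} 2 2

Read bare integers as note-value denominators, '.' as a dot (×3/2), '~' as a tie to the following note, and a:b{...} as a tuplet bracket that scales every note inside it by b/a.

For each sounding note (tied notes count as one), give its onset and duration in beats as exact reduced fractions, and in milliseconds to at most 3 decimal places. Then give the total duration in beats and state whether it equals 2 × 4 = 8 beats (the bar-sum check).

1) 0.0ms=0b +469.667ms=4/7b
2) 469.667ms=4/7b +469.667ms=4/7b
3) 939.335ms=8/7b +469.667ms=4/7b
4) 1409.002ms=12/7b +469.667ms=4/7b
5) 1878.669ms=16/7b +469.667ms=4/7b
6) 2348.337ms=20/7b +469.667ms=4/7b
7) 2818.004ms=24/7b +469.667ms=4/7b
8) 3287.671ms=4b +1643.836ms=2b
9) 4931.507ms=6b +1643.836ms=2b
Σ=8b of 8 (73bpm 4/4) — PASS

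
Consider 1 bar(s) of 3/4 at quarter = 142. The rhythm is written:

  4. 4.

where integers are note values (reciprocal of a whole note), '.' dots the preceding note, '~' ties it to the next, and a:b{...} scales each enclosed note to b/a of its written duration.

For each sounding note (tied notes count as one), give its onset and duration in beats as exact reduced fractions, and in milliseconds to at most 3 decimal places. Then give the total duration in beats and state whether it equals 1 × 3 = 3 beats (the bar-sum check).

1) 0.0ms=0b +633.803ms=3/2b
2) 633.803ms=3/2b +633.803ms=3/2b
Σ=3b of 3 (142bpm 3/4) — PASS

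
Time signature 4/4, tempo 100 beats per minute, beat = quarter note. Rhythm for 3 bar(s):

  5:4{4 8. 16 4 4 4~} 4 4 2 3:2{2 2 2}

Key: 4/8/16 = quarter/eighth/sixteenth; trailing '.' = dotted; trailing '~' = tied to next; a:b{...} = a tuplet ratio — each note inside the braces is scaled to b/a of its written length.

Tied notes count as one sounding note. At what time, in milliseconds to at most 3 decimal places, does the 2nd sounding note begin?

note 2 onset = 4/5b = 480.0ms

1. 0.0ms @ 0 + 480.0ms (4/5)
2. 480.0ms @ 4/5 + 360.0ms (3/5)
3. 840.0ms @ 7/5 + 120.0ms (1/5)
4. 960.0ms @ 8/5 + 480.0ms (4/5)
5. 1440.0ms @ 12/5 + 480.0ms (4/5)
6. 1920.0ms @ 16/5 + 1080.0ms (9/5)
7. 3000.0ms @ 5 + 600.0ms (1)
8. 3600.0ms @ 6 + 1200.0ms (2)
9. 4800.0ms @ 8 + 800.0ms (4/3)
10. 5600.0ms @ 28/3 + 800.0ms (4/3)
11. 6400.0ms @ 32/3 + 800.0ms (4/3)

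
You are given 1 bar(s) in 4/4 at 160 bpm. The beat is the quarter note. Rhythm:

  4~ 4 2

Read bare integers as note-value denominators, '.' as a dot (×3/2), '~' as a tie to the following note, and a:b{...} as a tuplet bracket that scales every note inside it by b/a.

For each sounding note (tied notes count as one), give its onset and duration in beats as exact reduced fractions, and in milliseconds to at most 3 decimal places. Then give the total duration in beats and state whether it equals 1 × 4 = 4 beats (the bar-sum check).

1) 0.0ms=0b +750.0ms=2b
2) 750.0ms=2b +750.0ms=2b
Σ=4b of 4 (160bpm 4/4) — PASS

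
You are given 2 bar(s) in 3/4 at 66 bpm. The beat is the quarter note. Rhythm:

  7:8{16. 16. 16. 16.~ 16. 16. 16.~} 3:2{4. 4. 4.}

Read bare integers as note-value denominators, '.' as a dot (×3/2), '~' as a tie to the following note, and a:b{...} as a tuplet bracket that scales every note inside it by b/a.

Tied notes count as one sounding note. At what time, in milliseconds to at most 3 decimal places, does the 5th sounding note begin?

1. 0.0ms @ 0 + 389.61ms (3/7)
2. 389.61ms @ 3/7 + 389.61ms (3/7)
3. 779.221ms @ 6/7 + 389.61ms (3/7)
4. 1168.831ms @ 9/7 + 779.221ms (6/7)
5. 1948.052ms @ 15/7 + 389.61ms (3/7)
6. 2337.662ms @ 18/7 + 1298.701ms (10/7)
7. 3636.364ms @ 4 + 909.091ms (1)
8. 4545.455ms @ 5 + 909.091ms (1)

note 5 onset = 15/7b = 1948.052ms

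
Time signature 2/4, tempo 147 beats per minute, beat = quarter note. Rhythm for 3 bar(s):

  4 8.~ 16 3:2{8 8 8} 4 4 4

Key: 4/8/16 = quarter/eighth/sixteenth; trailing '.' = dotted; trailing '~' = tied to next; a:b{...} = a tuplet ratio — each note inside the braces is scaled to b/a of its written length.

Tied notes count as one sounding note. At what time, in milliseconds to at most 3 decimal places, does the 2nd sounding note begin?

note 2 onset = 1b = 408.163ms

1. 0.0ms @ 0 + 408.163ms (1)
2. 408.163ms @ 1 + 408.163ms (1)
3. 816.327ms @ 2 + 136.054ms (1/3)
4. 952.381ms @ 7/3 + 136.054ms (1/3)
5. 1088.435ms @ 8/3 + 136.054ms (1/3)
6. 1224.49ms @ 3 + 408.163ms (1)
7. 1632.653ms @ 4 + 408.163ms (1)
8. 2040.816ms @ 5 + 408.163ms (1)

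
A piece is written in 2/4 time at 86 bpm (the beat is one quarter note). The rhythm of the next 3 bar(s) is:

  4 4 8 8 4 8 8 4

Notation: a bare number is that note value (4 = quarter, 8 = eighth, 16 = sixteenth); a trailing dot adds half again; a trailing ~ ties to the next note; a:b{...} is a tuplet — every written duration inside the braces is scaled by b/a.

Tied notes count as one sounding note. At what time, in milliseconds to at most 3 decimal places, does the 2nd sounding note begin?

1. 0.0ms @ 0 + 697.674ms (1)
2. 697.674ms @ 1 + 697.674ms (1)
3. 1395.349ms @ 2 + 348.837ms (1/2)
4. 1744.186ms @ 5/2 + 348.837ms (1/2)
5. 2093.023ms @ 3 + 697.674ms (1)
6. 2790.698ms @ 4 + 348.837ms (1/2)
7. 3139.535ms @ 9/2 + 348.837ms (1/2)
8. 3488.372ms @ 5 + 697.674ms (1)

note 2 onset = 1b = 697.674ms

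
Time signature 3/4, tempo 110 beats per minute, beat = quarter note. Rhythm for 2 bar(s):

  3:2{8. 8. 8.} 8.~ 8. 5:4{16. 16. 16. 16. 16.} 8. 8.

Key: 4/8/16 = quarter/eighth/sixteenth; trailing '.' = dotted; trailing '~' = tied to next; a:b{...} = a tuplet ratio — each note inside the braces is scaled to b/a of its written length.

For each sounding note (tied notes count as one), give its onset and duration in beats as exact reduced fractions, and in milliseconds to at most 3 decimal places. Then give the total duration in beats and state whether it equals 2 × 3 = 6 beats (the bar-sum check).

1) 0.0ms=0b +272.727ms=1/2b
2) 272.727ms=1/2b +272.727ms=1/2b
3) 545.455ms=1b +272.727ms=1/2b
4) 818.182ms=3/2b +818.182ms=3/2b
5) 1636.364ms=3b +163.636ms=3/10b
6) 1800.0ms=33/10b +163.636ms=3/10b
7) 1963.636ms=18/5b +163.636ms=3/10b
8) 2127.273ms=39/10b +163.636ms=3/10b
9) 2290.909ms=21/5b +163.636ms=3/10b
10) 2454.545ms=9/2b +409.091ms=3/4b
11) 2863.636ms=21/4b +409.091ms=3/4b
Σ=6b of 6 (110bpm 3/4) — PASS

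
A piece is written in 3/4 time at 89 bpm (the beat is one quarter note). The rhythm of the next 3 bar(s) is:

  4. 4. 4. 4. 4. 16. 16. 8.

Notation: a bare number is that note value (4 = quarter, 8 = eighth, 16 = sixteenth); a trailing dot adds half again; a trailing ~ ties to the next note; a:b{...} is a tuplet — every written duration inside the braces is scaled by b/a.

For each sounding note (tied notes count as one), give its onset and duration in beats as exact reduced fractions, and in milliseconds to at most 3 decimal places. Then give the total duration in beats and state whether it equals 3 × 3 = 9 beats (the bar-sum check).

1) 0.0ms=0b +1011.236ms=3/2b
2) 1011.236ms=3/2b +1011.236ms=3/2b
3) 2022.472ms=3b +1011.236ms=3/2b
4) 3033.708ms=9/2b +1011.236ms=3/2b
5) 4044.944ms=6b +1011.236ms=3/2b
6) 5056.18ms=15/2b +252.809ms=3/8b
7) 5308.989ms=63/8b +252.809ms=3/8b
8) 5561.798ms=33/4b +505.618ms=3/4b
Σ=9b of 9 (89bpm 3/4) — PASS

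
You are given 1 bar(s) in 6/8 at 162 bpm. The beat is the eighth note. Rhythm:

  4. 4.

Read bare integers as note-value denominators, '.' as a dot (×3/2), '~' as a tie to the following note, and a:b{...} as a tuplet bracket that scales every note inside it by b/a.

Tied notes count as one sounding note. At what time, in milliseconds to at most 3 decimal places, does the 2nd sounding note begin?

note 2 onset = 3b = 1111.111ms

1. 0.0ms @ 0 + 1111.111ms (3)
2. 1111.111ms @ 3 + 1111.111ms (3)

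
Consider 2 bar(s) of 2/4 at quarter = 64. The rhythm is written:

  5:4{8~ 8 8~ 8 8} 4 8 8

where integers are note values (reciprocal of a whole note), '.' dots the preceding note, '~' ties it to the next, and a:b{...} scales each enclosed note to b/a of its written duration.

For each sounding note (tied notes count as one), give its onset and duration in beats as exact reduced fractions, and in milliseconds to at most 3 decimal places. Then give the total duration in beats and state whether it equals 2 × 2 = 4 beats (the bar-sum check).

1) 0.0ms=0b +750.0ms=4/5b
2) 750.0ms=4/5b +750.0ms=4/5b
3) 1500.0ms=8/5b +375.0ms=2/5b
4) 1875.0ms=2b +937.5ms=1b
5) 2812.5ms=3b +468.75ms=1/2b
6) 3281.25ms=7/2b +468.75ms=1/2b
Σ=4b of 4 (64bpm 2/4) — PASS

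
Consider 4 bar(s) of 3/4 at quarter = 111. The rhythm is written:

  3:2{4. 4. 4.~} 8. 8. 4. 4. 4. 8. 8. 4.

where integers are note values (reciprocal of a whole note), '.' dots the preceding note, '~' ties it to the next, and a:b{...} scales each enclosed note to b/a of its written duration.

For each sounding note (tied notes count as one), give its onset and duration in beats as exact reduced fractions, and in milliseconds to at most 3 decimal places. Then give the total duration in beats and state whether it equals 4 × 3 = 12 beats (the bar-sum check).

1) 0.0ms=0b +540.541ms=1b
2) 540.541ms=1b +540.541ms=1b
3) 1081.081ms=2b +945.946ms=7/4b
4) 2027.027ms=15/4b +405.405ms=3/4b
5) 2432.432ms=9/2b +810.811ms=3/2b
6) 3243.243ms=6b +810.811ms=3/2b
7) 4054.054ms=15/2b +810.811ms=3/2b
8) 4864.865ms=9b +405.405ms=3/4b
9) 5270.27ms=39/4b +405.405ms=3/4b
10) 5675.676ms=21/2b +810.811ms=3/2b
Σ=12b of 12 (111bpm 3/4) — PASS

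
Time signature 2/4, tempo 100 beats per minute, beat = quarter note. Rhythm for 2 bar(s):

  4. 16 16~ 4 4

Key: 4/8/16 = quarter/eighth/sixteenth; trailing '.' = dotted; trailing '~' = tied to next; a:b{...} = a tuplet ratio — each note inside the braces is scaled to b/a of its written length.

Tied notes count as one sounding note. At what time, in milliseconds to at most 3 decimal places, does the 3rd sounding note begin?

1. 0.0ms @ 0 + 900.0ms (3/2)
2. 900.0ms @ 3/2 + 150.0ms (1/4)
3. 1050.0ms @ 7/4 + 750.0ms (5/4)
4. 1800.0ms @ 3 + 600.0ms (1)

note 3 onset = 7/4b = 1050.0ms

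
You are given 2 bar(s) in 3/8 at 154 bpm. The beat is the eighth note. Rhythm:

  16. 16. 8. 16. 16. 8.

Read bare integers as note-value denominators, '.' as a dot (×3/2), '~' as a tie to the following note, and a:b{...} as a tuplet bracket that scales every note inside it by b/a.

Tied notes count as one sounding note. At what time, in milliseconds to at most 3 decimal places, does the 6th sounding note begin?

note 6 onset = 9/2b = 1753.247ms

1. 0.0ms @ 0 + 292.208ms (3/4)
2. 292.208ms @ 3/4 + 292.208ms (3/4)
3. 584.416ms @ 3/2 + 584.416ms (3/2)
4. 1168.831ms @ 3 + 292.208ms (3/4)
5. 1461.039ms @ 15/4 + 292.208ms (3/4)
6. 1753.247ms @ 9/2 + 584.416ms (3/2)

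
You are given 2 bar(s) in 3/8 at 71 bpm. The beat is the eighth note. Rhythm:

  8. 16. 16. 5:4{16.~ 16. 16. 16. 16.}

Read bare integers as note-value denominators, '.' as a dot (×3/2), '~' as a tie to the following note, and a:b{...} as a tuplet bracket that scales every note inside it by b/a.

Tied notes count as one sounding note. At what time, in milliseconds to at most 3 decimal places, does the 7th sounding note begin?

1. 0.0ms @ 0 + 1267.606ms (3/2)
2. 1267.606ms @ 3/2 + 633.803ms (3/4)
3. 1901.408ms @ 9/4 + 633.803ms (3/4)
4. 2535.211ms @ 3 + 1014.085ms (6/5)
5. 3549.296ms @ 21/5 + 507.042ms (3/5)
6. 4056.338ms @ 24/5 + 507.042ms (3/5)
7. 4563.38ms @ 27/5 + 507.042ms (3/5)

note 7 onset = 27/5b = 4563.38ms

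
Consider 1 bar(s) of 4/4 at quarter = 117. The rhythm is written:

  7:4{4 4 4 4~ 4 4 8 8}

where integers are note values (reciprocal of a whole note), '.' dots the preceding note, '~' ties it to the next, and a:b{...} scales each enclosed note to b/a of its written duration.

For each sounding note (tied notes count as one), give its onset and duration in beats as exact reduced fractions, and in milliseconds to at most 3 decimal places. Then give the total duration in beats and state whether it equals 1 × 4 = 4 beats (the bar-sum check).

1) 0.0ms=0b +293.04ms=4/7b
2) 293.04ms=4/7b +293.04ms=4/7b
3) 586.081ms=8/7b +293.04ms=4/7b
4) 879.121ms=12/7b +586.081ms=8/7b
5) 1465.201ms=20/7b +293.04ms=4/7b
6) 1758.242ms=24/7b +146.52ms=2/7b
7) 1904.762ms=26/7b +146.52ms=2/7b
Σ=4b of 4 (117bpm 4/4) — PASS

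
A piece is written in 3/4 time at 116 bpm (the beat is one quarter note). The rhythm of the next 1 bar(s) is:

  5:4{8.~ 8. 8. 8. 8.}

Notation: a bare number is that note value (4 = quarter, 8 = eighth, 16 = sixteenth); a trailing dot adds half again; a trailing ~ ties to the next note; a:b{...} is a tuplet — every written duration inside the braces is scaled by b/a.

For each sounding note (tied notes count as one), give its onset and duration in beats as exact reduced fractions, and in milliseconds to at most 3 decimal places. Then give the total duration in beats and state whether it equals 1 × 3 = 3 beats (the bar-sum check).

1) 0.0ms=0b +620.69ms=6/5b
2) 620.69ms=6/5b +310.345ms=3/5b
3) 931.034ms=9/5b +310.345ms=3/5b
4) 1241.379ms=12/5b +310.345ms=3/5b
Σ=3b of 3 (116bpm 3/4) — PASS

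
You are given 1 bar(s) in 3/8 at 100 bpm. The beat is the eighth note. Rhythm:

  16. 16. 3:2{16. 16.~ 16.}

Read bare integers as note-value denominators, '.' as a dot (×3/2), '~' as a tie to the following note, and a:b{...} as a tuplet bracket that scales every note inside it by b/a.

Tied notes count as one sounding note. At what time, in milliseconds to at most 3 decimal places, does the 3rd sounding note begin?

note 3 onset = 3/2b = 900.0ms

1. 0.0ms @ 0 + 450.0ms (3/4)
2. 450.0ms @ 3/4 + 450.0ms (3/4)
3. 900.0ms @ 3/2 + 300.0ms (1/2)
4. 1200.0ms @ 2 + 600.0ms (1)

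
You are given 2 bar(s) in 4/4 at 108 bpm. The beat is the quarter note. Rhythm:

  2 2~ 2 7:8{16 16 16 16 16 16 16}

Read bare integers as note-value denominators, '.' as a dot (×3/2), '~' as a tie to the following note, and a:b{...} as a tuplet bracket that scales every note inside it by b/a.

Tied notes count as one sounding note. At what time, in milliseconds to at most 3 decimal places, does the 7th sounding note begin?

1. 0.0ms @ 0 + 1111.111ms (2)
2. 1111.111ms @ 2 + 2222.222ms (4)
3. 3333.333ms @ 6 + 158.73ms (2/7)
4. 3492.063ms @ 44/7 + 158.73ms (2/7)
5. 3650.794ms @ 46/7 + 158.73ms (2/7)
6. 3809.524ms @ 48/7 + 158.73ms (2/7)
7. 3968.254ms @ 50/7 + 158.73ms (2/7)
8. 4126.984ms @ 52/7 + 158.73ms (2/7)
9. 4285.714ms @ 54/7 + 158.73ms (2/7)

note 7 onset = 50/7b = 3968.254ms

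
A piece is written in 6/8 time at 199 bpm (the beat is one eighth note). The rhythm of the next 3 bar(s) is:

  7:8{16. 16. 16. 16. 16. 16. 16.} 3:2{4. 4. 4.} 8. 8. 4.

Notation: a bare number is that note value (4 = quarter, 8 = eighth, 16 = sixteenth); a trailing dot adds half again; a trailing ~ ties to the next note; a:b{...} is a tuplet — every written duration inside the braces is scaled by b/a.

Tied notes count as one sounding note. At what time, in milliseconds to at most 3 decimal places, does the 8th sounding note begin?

1. 0.0ms @ 0 + 258.435ms (6/7)
2. 258.435ms @ 6/7 + 258.435ms (6/7)
3. 516.87ms @ 12/7 + 258.435ms (6/7)
4. 775.305ms @ 18/7 + 258.435ms (6/7)
5. 1033.74ms @ 24/7 + 258.435ms (6/7)
6. 1292.175ms @ 30/7 + 258.435ms (6/7)
7. 1550.61ms @ 36/7 + 258.435ms (6/7)
8. 1809.045ms @ 6 + 603.015ms (2)
9. 2412.06ms @ 8 + 603.015ms (2)
10. 3015.075ms @ 10 + 603.015ms (2)
11. 3618.09ms @ 12 + 452.261ms (3/2)
12. 4070.352ms @ 27/2 + 452.261ms (3/2)
13. 4522.613ms @ 15 + 904.523ms (3)

note 8 onset = 6b = 1809.045ms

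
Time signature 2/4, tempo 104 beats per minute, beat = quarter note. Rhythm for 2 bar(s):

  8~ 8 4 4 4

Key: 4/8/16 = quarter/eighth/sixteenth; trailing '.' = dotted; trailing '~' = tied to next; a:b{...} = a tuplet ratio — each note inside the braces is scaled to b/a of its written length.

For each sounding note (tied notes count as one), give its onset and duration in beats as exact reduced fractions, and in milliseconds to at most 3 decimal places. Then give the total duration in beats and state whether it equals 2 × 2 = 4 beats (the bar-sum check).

1) 0.0ms=0b +576.923ms=1b
2) 576.923ms=1b +576.923ms=1b
3) 1153.846ms=2b +576.923ms=1b
4) 1730.769ms=3b +576.923ms=1b
Σ=4b of 4 (104bpm 2/4) — PASS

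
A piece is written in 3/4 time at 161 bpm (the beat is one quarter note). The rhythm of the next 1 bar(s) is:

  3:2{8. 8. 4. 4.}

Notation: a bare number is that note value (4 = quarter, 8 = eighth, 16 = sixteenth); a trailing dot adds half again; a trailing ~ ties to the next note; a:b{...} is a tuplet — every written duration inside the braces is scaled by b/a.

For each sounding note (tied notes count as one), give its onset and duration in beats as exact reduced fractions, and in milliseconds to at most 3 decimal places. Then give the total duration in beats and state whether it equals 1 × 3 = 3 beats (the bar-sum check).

1) 0.0ms=0b +186.335ms=1/2b
2) 186.335ms=1/2b +186.335ms=1/2b
3) 372.671ms=1b +372.671ms=1b
4) 745.342ms=2b +372.671ms=1b
Σ=3b of 3 (161bpm 3/4) — PASS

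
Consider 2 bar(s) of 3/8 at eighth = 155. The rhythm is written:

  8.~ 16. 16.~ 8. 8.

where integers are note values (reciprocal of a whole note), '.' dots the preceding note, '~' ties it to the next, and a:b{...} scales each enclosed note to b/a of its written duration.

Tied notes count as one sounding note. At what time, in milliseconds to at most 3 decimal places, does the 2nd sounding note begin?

1. 0.0ms @ 0 + 870.968ms (9/4)
2. 870.968ms @ 9/4 + 870.968ms (9/4)
3. 1741.935ms @ 9/2 + 580.645ms (3/2)

note 2 onset = 9/4b = 870.968ms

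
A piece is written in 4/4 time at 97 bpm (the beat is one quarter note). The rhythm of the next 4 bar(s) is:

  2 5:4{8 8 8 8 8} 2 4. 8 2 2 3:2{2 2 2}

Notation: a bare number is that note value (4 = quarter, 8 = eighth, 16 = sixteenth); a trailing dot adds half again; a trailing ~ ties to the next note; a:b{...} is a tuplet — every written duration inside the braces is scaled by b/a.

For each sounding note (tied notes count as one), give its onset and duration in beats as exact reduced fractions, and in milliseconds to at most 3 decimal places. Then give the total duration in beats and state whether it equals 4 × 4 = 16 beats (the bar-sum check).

1) 0.0ms=0b +1237.113ms=2b
2) 1237.113ms=2b +247.423ms=2/5b
3) 1484.536ms=12/5b +247.423ms=2/5b
4) 1731.959ms=14/5b +247.423ms=2/5b
5) 1979.381ms=16/5b +247.423ms=2/5b
6) 2226.804ms=18/5b +247.423ms=2/5b
7) 2474.227ms=4b +1237.113ms=2b
8) 3711.34ms=6b +927.835ms=3/2b
9) 4639.175ms=15/2b +309.278ms=1/2b
10) 4948.454ms=8b +1237.113ms=2b
11) 6185.567ms=10b +1237.113ms=2b
12) 7422.68ms=12b +824.742ms=4/3b
13) 8247.423ms=40/3b +824.742ms=4/3b
14) 9072.165ms=44/3b +824.742ms=4/3b
Σ=16b of 16 (97bpm 4/4) — PASS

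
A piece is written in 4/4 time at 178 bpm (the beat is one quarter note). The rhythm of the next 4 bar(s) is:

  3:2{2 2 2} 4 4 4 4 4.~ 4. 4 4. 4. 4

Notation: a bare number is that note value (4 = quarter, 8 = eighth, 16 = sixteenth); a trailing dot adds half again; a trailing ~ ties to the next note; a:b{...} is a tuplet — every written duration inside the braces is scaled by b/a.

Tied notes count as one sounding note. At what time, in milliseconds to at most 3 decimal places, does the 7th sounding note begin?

1. 0.0ms @ 0 + 449.438ms (4/3)
2. 449.438ms @ 4/3 + 449.438ms (4/3)
3. 898.876ms @ 8/3 + 449.438ms (4/3)
4. 1348.315ms @ 4 + 337.079ms (1)
5. 1685.393ms @ 5 + 337.079ms (1)
6. 2022.472ms @ 6 + 337.079ms (1)
7. 2359.551ms @ 7 + 337.079ms (1)
8. 2696.629ms @ 8 + 1011.236ms (3)
9. 3707.865ms @ 11 + 337.079ms (1)
10. 4044.944ms @ 12 + 505.618ms (3/2)
11. 4550.562ms @ 27/2 + 505.618ms (3/2)
12. 5056.18ms @ 15 + 337.079ms (1)

note 7 onset = 7b = 2359.551ms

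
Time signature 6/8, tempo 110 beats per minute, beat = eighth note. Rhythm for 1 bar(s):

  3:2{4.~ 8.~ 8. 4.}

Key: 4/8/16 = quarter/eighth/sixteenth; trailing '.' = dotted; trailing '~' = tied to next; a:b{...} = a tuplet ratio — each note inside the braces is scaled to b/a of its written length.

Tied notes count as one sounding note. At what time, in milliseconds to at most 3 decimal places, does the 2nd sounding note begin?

1. 0.0ms @ 0 + 2181.818ms (4)
2. 2181.818ms @ 4 + 1090.909ms (2)

note 2 onset = 4b = 2181.818ms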